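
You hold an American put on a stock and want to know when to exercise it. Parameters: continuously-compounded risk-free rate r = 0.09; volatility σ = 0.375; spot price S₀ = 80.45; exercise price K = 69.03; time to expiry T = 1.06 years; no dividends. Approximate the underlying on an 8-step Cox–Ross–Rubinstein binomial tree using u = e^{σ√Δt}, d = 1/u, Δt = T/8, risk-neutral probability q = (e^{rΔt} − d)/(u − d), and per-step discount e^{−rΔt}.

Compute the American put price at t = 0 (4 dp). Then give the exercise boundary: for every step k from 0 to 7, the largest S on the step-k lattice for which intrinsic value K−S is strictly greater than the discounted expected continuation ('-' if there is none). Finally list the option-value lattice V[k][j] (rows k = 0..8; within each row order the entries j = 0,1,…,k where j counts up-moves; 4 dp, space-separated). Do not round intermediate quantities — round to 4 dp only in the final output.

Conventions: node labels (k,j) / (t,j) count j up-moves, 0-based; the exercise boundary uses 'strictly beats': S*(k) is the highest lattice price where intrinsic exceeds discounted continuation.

params: Δt=0.13250 u=1.14626 d=0.87240 q=0.50973 e^(-rΔt)=0.98815
t_8 payoffs: 42.0359 33.5623 22.4287 7.8003 0.0000 0.0000 0.0000 0.0000 0.0000
t_7: node(7,0) S=30.9422 payoff=38.0878 vs cont=37.2695 → 38.0878 [stop]  node(7,1) S=40.6552 payoff=28.3748 vs cont=27.5566 → 28.3748 [stop]  node(7,2) S=53.4170 payoff=15.6130 vs cont=14.7947 → 15.6130 [stop]  node(7,3) S=70.1849 payoff=0.0000 vs cont=3.7789 → 3.7789 [wait]  node(7,4) S=92.2164 payoff=0.0000 vs cont=0.0000 → 0.0000 [wait]  node(7,5) S=121.1636 payoff=0.0000 vs cont=0.0000 → 0.0000 [wait]  node(7,6) S=159.1976 payoff=0.0000 vs cont=0.0000 → 0.0000 [wait]  node(7,7) S=209.1706 payoff=0.0000 vs cont=0.0000 → 0.0000 [wait]  ⇒ S*(7)=53.4170
t_6: node(6,0) S=35.4677 payoff=33.5623 vs cont=32.7440 → 33.5623 [stop]  node(6,1) S=46.6013 payoff=22.4287 vs cont=21.6104 → 22.4287 [stop]  node(6,2) S=61.2297 payoff=7.8003 vs cont=9.4672 → 9.4672 [wait]  node(6,3) S=80.4500 payoff=0.0000 vs cont=1.8307 → 1.8307 [wait]  node(6,4) S=105.7037 payoff=0.0000 vs cont=0.0000 → 0.0000 [wait]  node(6,5) S=138.8847 payoff=0.0000 vs cont=0.0000 → 0.0000 [wait]  node(6,6) S=182.4814 payoff=0.0000 vs cont=0.0000 → 0.0000 [wait]  ⇒ S*(6)=46.6013
t_5: node(5,0) S=40.6552 payoff=28.3748 vs cont=27.5566 → 28.3748 [stop]  node(5,1) S=53.4170 payoff=15.6130 vs cont=15.6342 → 15.6342 [wait]  node(5,2) S=70.1849 payoff=0.0000 vs cont=5.5085 → 5.5085 [wait]  node(5,3) S=92.2164 payoff=0.0000 vs cont=0.8869 → 0.8869 [wait]  node(5,4) S=121.1636 payoff=0.0000 vs cont=0.0000 → 0.0000 [wait]  node(5,5) S=159.1976 payoff=0.0000 vs cont=0.0000 → 0.0000 [wait]  ⇒ S*(5)=40.6552
t_4: node(4,0) S=46.6013 payoff=22.4287 vs cont=21.6212 → 22.4287 [stop]  node(4,1) S=61.2297 payoff=7.8003 vs cont=10.3487 → 10.3487 [wait]  node(4,2) S=80.4500 payoff=0.0000 vs cont=3.1154 → 3.1154 [wait]  node(4,3) S=105.7037 payoff=0.0000 vs cont=0.4297 → 0.4297 [wait]  node(4,4) S=138.8847 payoff=0.0000 vs cont=0.0000 → 0.0000 [wait]  ⇒ S*(4)=46.6013
t_3: node(3,0) S=53.4170 payoff=15.6130 vs cont=16.0783 → 16.0783 [wait]  node(3,1) S=70.1849 payoff=0.0000 vs cont=6.5827 → 6.5827 [wait]  node(3,2) S=92.2164 payoff=0.0000 vs cont=1.7257 → 1.7257 [wait]  node(3,3) S=121.1636 payoff=0.0000 vs cont=0.2082 → 0.2082 [wait]  ⇒ S*(3)=-
t_2: node(2,0) S=61.2297 payoff=7.8003 vs cont=11.1048 → 11.1048 [wait]  node(2,1) S=80.4500 payoff=0.0000 vs cont=4.0582 → 4.0582 [wait]  node(2,2) S=105.7037 payoff=0.0000 vs cont=0.9409 → 0.9409 [wait]  ⇒ S*(2)=-
t_1: node(1,0) S=70.1849 payoff=0.0000 vs cont=7.4239 → 7.4239 [wait]  node(1,1) S=92.2164 payoff=0.0000 vs cont=2.4399 → 2.4399 [wait]  ⇒ S*(1)=-
t_0: node(0,0) S=80.4500 payoff=0.0000 vs cont=4.8255 → 4.8255 [wait]  ⇒ S*(0)=-

price = 4.8255
boundary = - - - - 46.6013 40.6552 46.6013 53.4170
tree:
4.8255
7.4239 2.4399
11.1048 4.0582 0.9409
16.0783 6.5827 1.7257 0.2082
22.4287 10.3487 3.1154 0.4297 0.0000
28.3748 15.6342 5.5085 0.8869 0.0000 0.0000
33.5623 22.4287 9.4672 1.8307 0.0000 0.0000 0.0000
38.0878 28.3748 15.6130 3.7789 0.0000 0.0000 0.0000 0.0000
42.0359 33.5623 22.4287 7.8003 0.0000 0.0000 0.0000 0.0000 0.0000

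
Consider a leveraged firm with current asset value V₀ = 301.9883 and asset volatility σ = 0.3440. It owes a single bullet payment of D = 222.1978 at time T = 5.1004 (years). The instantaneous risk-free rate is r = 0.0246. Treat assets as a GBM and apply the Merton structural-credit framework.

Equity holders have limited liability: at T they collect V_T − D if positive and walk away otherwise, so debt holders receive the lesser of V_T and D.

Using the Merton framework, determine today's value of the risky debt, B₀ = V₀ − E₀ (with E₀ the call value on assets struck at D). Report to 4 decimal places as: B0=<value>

With assets at 301.9883 and a single debt payment of 222.1978 at 5.1004 years:
d₁ = [ln(V₀/D) + (r + σ²/2)T] / (σ√T)
   = [ln(301.9883/222.1978) + (0.0246 + 0.5·0.3440²)·5.1004] / (0.3440·√5.1004)
   = [0.306820 + 0.427250] / 0.776892 = 0.944881
d₂ = d₁ − σ√T = 0.944881 − 0.776892 = 0.167989
N(d₁) = 0.827640,  N(d₂) = 0.566704,  e^(−rT) = 0.882082
E₀ = V₀·N(d₁) − D·e^(−rT)·N(d₂)
   = 301.9883·0.827640 − 222.1978·0.882082·0.566704 = 138.865485
B₀ = V₀ − E₀ = 301.9883 − 138.865485 = 163.122815

B0=163.1228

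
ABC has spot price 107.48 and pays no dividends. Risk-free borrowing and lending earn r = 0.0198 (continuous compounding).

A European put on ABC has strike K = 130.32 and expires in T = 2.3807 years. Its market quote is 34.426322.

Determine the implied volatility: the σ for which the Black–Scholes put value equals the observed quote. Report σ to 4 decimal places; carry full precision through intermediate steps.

At σ = 0.3571 the Black–Scholes value reproduces the quote:
σ√T = 0.3571·√2.3807 = 0.550988
d₁ = (ln(S/K) + (r+σ²/2)T) / (σ√T) = (ln(107.48/130.32) + (0.0198+0.3571²/2)·2.3807) / 0.550988 = (-0.192688 + 0.198932) / 0.550988 = 0.011332
d₂ = d₁ − σ√T = 0.011332 − 0.550988 = -0.539656
e^{−rT} = 0.953956
N(−d₁) = 0.495479,  N(−d₂) = 0.705283
V = K·e^{−rT}·N(−d₂) − S·N(−d₁) = 87.680451 − 53.254129 = 34.426322 (the observed quote) — the price is monotone increasing in volatility, hence this σ is the only solution

sigma = 0.3571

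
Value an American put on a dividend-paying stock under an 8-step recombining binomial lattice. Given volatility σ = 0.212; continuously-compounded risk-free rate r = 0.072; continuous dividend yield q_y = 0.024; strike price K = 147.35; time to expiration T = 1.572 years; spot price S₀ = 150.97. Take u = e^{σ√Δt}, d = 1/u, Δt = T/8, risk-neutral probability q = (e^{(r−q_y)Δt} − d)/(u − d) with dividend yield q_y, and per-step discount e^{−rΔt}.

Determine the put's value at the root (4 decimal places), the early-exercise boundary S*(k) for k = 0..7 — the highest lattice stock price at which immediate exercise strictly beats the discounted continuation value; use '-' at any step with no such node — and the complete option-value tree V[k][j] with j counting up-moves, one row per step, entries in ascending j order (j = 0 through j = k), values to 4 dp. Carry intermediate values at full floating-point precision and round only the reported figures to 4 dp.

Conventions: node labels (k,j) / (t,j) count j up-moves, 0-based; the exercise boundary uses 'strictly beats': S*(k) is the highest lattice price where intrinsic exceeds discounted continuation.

Δt=0.19650, u=1.09853, d=0.91030, q=0.52687, disc=e^(-rΔt)=0.98595
k=8 terminal: V=max(K-S,0) → 76.1657 61.4465 43.6837 22.2480 0.0000 0.0000 0.0000 0.0000 0.0000
k=7: j=0 S=78.1984 intr=69.1516 cont=67.4495 V=69.1516[EX]; j=1 S=94.3679 intr=52.9821 cont=51.3561 V=52.9821[EX]; j=2 S=113.8809 intr=33.4691 cont=31.9349 V=33.4691[EX]; j=3 S=137.4287 intr=9.9213 cont=10.3784 V=10.3784[hold]; j=4 S=165.8456 intr=0.0000 cont=0.0000 V=0.0000[hold]; j=5 S=200.1384 intr=0.0000 cont=0.0000 V=0.0000[hold]; j=6 S=241.5222 intr=0.0000 cont=0.0000 V=0.0000[hold]; j=7 S=291.4631 intr=0.0000 cont=0.0000 V=0.0000[hold]  S*(7)=113.8809
k=6: j=0 S=85.9035 intr=61.4465 cont=59.7806 V=61.4465[EX]; j=1 S=103.6663 intr=43.6837 cont=42.1014 V=43.6837[EX]; j=2 S=125.1020 intr=22.2480 cont=21.0040 V=22.2480[EX]; j=3 S=150.9700 intr=0.0000 cont=4.8413 V=4.8413[hold]; j=4 S=182.1869 intr=0.0000 cont=0.0000 V=0.0000[hold]; j=5 S=219.8588 intr=0.0000 cont=0.0000 V=0.0000[hold]; j=6 S=265.3202 intr=0.0000 cont=0.0000 V=0.0000[hold]  S*(6)=125.1020
k=5: j=0 S=94.3679 intr=52.9821 cont=51.3561 V=52.9821[EX]; j=1 S=113.8809 intr=33.4691 cont=31.9349 V=33.4691[EX]; j=2 S=137.4287 intr=9.9213 cont=12.8933 V=12.8933[hold]; j=3 S=165.8456 intr=0.0000 cont=2.2584 V=2.2584[hold]; j=4 S=200.1384 intr=0.0000 cont=0.0000 V=0.0000[hold]; j=5 S=241.5222 intr=0.0000 cont=0.0000 V=0.0000[hold]  S*(5)=113.8809
k=4: j=0 S=103.6663 intr=43.6837 cont=42.1014 V=43.6837[EX]; j=1 S=125.1020 intr=22.2480 cont=22.3104 V=22.3104[hold]; j=2 S=150.9700 intr=0.0000 cont=7.1877 V=7.1877[hold]; j=3 S=182.1869 intr=0.0000 cont=1.0535 V=1.0535[hold]; j=4 S=219.8588 intr=0.0000 cont=0.0000 V=0.0000[hold]  S*(4)=103.6663
k=3: j=0 S=113.8809 intr=33.4691 cont=31.9673 V=33.4691[EX]; j=1 S=137.4287 intr=9.9213 cont=14.1412 V=14.1412[hold]; j=2 S=165.8456 intr=0.0000 cont=3.9002 V=3.9002[hold]; j=3 S=200.1384 intr=0.0000 cont=0.4914 V=0.4914[hold]  S*(3)=113.8809
k=2: j=0 S=125.1020 intr=22.2480 cont=22.9587 V=22.9587[hold]; j=1 S=150.9700 intr=0.0000 cont=8.6227 V=8.6227[hold]; j=2 S=182.1869 intr=0.0000 cont=2.0747 V=2.0747[hold]  S*(2)=-
k=1: j=0 S=137.4287 intr=9.9213 cont=15.1891 V=15.1891[hold]; j=1 S=165.8456 intr=0.0000 cont=5.1001 V=5.1001[hold]  S*(1)=-
k=0: j=0 S=150.9700 intr=0.0000 cont=9.7348 V=9.7348[hold]  S*(0)=-

price = 9.7348
boundary = - - - 113.8809 103.6663 113.8809 125.1020 113.8809
tree:
9.7348
15.1891 5.1001
22.9587 8.6227 2.0747
33.4691 14.1412 3.9002 0.4914
43.6837 22.3104 7.1877 1.0535 0.0000
52.9821 33.4691 12.8933 2.2584 0.0000 0.0000
61.4465 43.6837 22.2480 4.8413 0.0000 0.0000 0.0000
69.1516 52.9821 33.4691 10.3784 0.0000 0.0000 0.0000 0.0000
76.1657 61.4465 43.6837 22.2480 0.0000 0.0000 0.0000 0.0000 0.0000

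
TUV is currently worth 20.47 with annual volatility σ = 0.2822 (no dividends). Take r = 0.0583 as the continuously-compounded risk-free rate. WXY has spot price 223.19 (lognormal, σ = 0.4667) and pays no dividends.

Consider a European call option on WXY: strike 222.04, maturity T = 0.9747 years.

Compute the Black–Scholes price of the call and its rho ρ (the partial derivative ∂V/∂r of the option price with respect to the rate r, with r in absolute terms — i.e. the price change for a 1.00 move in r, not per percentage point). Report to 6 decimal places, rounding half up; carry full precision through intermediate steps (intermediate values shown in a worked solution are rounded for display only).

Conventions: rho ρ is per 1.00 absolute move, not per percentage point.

σ√T = 0.4667·√0.9747 = 0.460758
d₁ = (ln(S/K) + (r+σ²/2)T) / (σ√T) = (ln(223.19/222.04) + (0.0583+0.4667²/2)·0.9747) / 0.460758 = (0.005166 + 0.162974) / 0.460758 = 0.364920
d₂ = d₁ − σ√T = 0.364920 − 0.460758 = -0.095838
e^{−rT} = 0.944759
N(d₁) = 0.642415,  N(d₂) = 0.461825
Call price V = S·N(d₁) − K·e^{−rT}·N(d₂) = 143.380495 − 96.878950 = 46.501544
ρ = K·T·e^{−rT}·N(d₂) = 94.427913

price = 46.501544
ρ = 94.427913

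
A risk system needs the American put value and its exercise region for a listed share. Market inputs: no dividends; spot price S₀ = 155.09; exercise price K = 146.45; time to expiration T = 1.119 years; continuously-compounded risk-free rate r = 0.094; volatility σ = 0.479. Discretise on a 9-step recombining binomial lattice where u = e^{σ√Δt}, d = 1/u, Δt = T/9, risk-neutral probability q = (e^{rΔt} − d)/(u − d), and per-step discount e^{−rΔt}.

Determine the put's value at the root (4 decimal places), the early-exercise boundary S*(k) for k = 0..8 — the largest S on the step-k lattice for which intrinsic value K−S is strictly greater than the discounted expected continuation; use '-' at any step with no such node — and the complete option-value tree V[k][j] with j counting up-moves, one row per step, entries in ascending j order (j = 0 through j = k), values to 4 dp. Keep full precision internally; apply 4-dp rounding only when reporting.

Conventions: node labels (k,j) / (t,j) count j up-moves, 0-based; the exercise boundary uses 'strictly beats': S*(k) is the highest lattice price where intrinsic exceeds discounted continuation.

params: Δt=0.12433 u=1.18400 d=0.84459 q=0.49251 e^(-rΔt)=0.98838
t_9 payoffs: 112.5333 98.9036 79.7966 53.0113 15.4620 0.0000 0.0000 0.0000 0.0000 0.0000
t_8: node(8,0) S=40.1574 payoff=106.2926 vs cont=104.5910 → 106.2926 [stop]  node(8,1) S=56.2950 payoff=90.1550 vs cont=88.4533 → 90.1550 [stop]  node(8,2) S=78.9177 payoff=67.5323 vs cont=65.8306 → 67.5323 [stop]  node(8,3) S=110.6316 payoff=35.8184 vs cont=34.1167 → 35.8184 [stop]  node(8,4) S=155.0900 payoff=0.0000 vs cont=7.7556 → 7.7556 [wait]  node(8,5) S=217.4144 payoff=0.0000 vs cont=0.0000 → 0.0000 [wait]  node(8,6) S=304.7845 payoff=0.0000 vs cont=0.0000 → 0.0000 [wait]  node(8,7) S=427.2652 payoff=0.0000 vs cont=0.0000 → 0.0000 [wait]  node(8,8) S=598.9658 payoff=0.0000 vs cont=0.0000 → 0.0000 [wait]  ⇒ S*(8)=110.6316
t_7: node(7,0) S=47.5464 payoff=98.9036 vs cont=97.2019 → 98.9036 [stop]  node(7,1) S=66.6534 payoff=79.7966 vs cont=78.0949 → 79.7966 [stop]  node(7,2) S=93.4387 payoff=53.0113 vs cont=51.3096 → 53.0113 [stop]  node(7,3) S=130.9880 payoff=15.4620 vs cont=21.7416 → 21.7416 [wait]  node(7,4) S=183.6268 payoff=0.0000 vs cont=3.8902 → 3.8902 [wait]  node(7,5) S=257.4190 payoff=0.0000 vs cont=0.0000 → 0.0000 [wait]  node(7,6) S=360.8654 payoff=0.0000 vs cont=0.0000 → 0.0000 [wait]  node(7,7) S=505.8826 payoff=0.0000 vs cont=0.0000 → 0.0000 [wait]  ⇒ S*(7)=93.4387
t_6: node(6,0) S=56.2950 payoff=90.1550 vs cont=88.4533 → 90.1550 [stop]  node(6,1) S=78.9177 payoff=67.5323 vs cont=65.8306 → 67.5323 [stop]  node(6,2) S=110.6316 payoff=35.8184 vs cont=37.1736 → 37.1736 [wait]  node(6,3) S=155.0900 payoff=0.0000 vs cont=12.7991 → 12.7991 [wait]  node(6,4) S=217.4144 payoff=0.0000 vs cont=1.9513 → 1.9513 [wait]  node(6,5) S=304.7845 payoff=0.0000 vs cont=0.0000 → 0.0000 [wait]  node(6,6) S=427.2652 payoff=0.0000 vs cont=0.0000 → 0.0000 [wait]  ⇒ S*(6)=78.9177
t_5: node(5,0) S=66.6534 payoff=79.7966 vs cont=78.0949 → 79.7966 [stop]  node(5,1) S=93.4387 payoff=53.0113 vs cont=51.9693 → 53.0113 [stop]  node(5,2) S=130.9880 payoff=15.4620 vs cont=24.8764 → 24.8764 [wait]  node(5,3) S=183.6268 payoff=0.0000 vs cont=7.3698 → 7.3698 [wait]  node(5,4) S=257.4190 payoff=0.0000 vs cont=0.9787 → 0.9787 [wait]  node(5,5) S=360.8654 payoff=0.0000 vs cont=0.0000 → 0.0000 [wait]  ⇒ S*(5)=93.4387
t_4: node(4,0) S=78.9177 payoff=67.5323 vs cont=65.8306 → 67.5323 [stop]  node(4,1) S=110.6316 payoff=35.8184 vs cont=38.6996 → 38.6996 [wait]  node(4,2) S=155.0900 payoff=0.0000 vs cont=16.0653 → 16.0653 [wait]  node(4,3) S=217.4144 payoff=0.0000 vs cont=4.1731 → 4.1731 [wait]  node(4,4) S=304.7845 payoff=0.0000 vs cont=0.4909 → 0.4909 [wait]  ⇒ S*(4)=78.9177
t_3: node(3,0) S=93.4387 payoff=53.0113 vs cont=52.7121 → 53.0113 [stop]  node(3,1) S=130.9880 payoff=15.4620 vs cont=27.2318 → 27.2318 [wait]  node(3,2) S=183.6268 payoff=0.0000 vs cont=10.0896 → 10.0896 [wait]  node(3,3) S=257.4190 payoff=0.0000 vs cont=2.3321 → 2.3321 [wait]  ⇒ S*(3)=93.4387
t_2: node(2,0) S=110.6316 payoff=35.8184 vs cont=39.8462 → 39.8462 [wait]  node(2,1) S=155.0900 payoff=0.0000 vs cont=18.5708 → 18.5708 [wait]  node(2,2) S=217.4144 payoff=0.0000 vs cont=6.1961 → 6.1961 [wait]  ⇒ S*(2)=-
t_1: node(1,0) S=130.9880 payoff=15.4620 vs cont=29.0265 → 29.0265 [wait]  node(1,1) S=183.6268 payoff=0.0000 vs cont=12.3312 → 12.3312 [wait]  ⇒ S*(1)=-
t_0: node(0,0) S=155.0900 payoff=0.0000 vs cont=20.5621 → 20.5621 [wait]  ⇒ S*(0)=-

price = 20.5621
boundary = - - - 93.4387 78.9177 93.4387 78.9177 93.4387 110.6316
tree:
20.5621
29.0265 12.3312
39.8462 18.5708 6.1961
53.0113 27.2318 10.0896 2.3321
67.5323 38.6996 16.0653 4.1731 0.4909
79.7966 53.0113 24.8764 7.3698 0.9787 0.0000
90.1550 67.5323 37.1736 12.7991 1.9513 0.0000 0.0000
98.9036 79.7966 53.0113 21.7416 3.8902 0.0000 0.0000 0.0000
106.2926 90.1550 67.5323 35.8184 7.7556 0.0000 0.0000 0.0000 0.0000
112.5333 98.9036 79.7966 53.0113 15.4620 0.0000 0.0000 0.0000 0.0000 0.0000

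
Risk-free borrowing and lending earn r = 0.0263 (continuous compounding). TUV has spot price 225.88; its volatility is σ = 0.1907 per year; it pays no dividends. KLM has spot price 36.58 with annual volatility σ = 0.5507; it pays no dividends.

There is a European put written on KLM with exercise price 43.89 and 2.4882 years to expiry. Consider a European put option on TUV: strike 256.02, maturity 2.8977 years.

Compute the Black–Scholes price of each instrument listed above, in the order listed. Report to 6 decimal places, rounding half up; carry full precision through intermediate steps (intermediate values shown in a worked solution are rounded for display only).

[KLM put K=43.89]
σ√T = 0.5507·√2.4882 = 0.868676
d₁ = (ln(S/K) + (r+σ²/2)T) / (σ√T) = (ln(36.58/43.89) + (0.0263+0.5507²/2)·2.4882) / 0.868676 = (-0.182185 + 0.442738) / 0.868676 = 0.299943
d₂ = d₁ − σ√T = 0.299943 − 0.868676 = -0.568732
e^{−rT} = 0.936656
N(−d₁) = 0.382110,  N(−d₂) = 0.715231
price = K·e^{−rT}·N(−d₂) − S·N(−d₁) = 29.403017 − 13.977589 = 15.425428
[TUV put K=256.02]
σ√T = 0.1907·√2.8977 = 0.324622
d₁ = (ln(S/K) + (r+σ²/2)T) / (σ√T) = (ln(225.88/256.02) + (0.0263+0.1907²/2)·2.8977) / 0.324622 = (-0.125252 + 0.128899) / 0.324622 = 0.011236
d₂ = d₁ − σ√T = 0.011236 − 0.324622 = -0.313386
e^{−rT} = 0.926622
N(−d₁) = 0.495518,  N(−d₂) = 0.623006
price = K·e^{−rT}·N(−d₂) − S·N(−d₁) = 147.798107 − 111.927519 = 35.870588

price(KLM put K=43.89) = 15.425428
price(TUV put K=256.02) = 35.870588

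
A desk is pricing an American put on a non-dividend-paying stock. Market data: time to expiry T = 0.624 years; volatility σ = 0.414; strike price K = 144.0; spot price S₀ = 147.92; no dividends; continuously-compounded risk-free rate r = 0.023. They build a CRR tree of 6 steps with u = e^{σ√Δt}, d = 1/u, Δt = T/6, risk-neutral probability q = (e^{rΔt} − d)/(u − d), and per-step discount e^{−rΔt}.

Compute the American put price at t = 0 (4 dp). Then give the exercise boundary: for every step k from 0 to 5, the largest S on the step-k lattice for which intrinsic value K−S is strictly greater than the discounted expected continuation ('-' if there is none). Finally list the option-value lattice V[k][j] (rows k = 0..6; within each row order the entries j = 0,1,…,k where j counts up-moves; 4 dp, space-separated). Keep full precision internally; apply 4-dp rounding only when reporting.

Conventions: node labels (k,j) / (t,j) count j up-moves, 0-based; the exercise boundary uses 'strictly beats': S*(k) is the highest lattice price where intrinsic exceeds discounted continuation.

Δt=0.10400, u=1.14283, d=0.87502, q=0.47561, disc=e^(-rΔt)=0.99761
k=6 terminal: V=max(K-S,0) → 77.6061 57.2849 30.7441 0.0000 0.0000 0.0000 0.0000
k=5: j=0 S=75.8772 intr=68.1228 cont=67.7787 V=68.1228[EX]; j=1 S=99.1009 intr=44.8991 cont=44.5551 V=44.8991[EX]; j=2 S=129.4326 intr=14.5674 cont=16.0833 V=16.0833[hold]; j=3 S=169.0480 intr=0.0000 cont=0.0000 V=0.0000[hold]; j=4 S=220.7884 intr=0.0000 cont=0.0000 V=0.0000[hold]; j=5 S=288.3649 intr=0.0000 cont=0.0000 V=0.0000[hold]  S*(5)=99.1009
k=4: j=0 S=86.7151 intr=57.2849 cont=56.9409 V=57.2849[EX]; j=1 S=113.2559 intr=30.7441 cont=31.1194 V=31.1194[hold]; j=2 S=147.9200 intr=0.0000 cont=8.4137 V=8.4137[hold]; j=3 S=193.1937 intr=0.0000 cont=0.0000 V=0.0000[hold]; j=4 S=252.3244 intr=0.0000 cont=0.0000 V=0.0000[hold]  S*(4)=86.7151
k=3: j=0 S=99.1009 intr=44.8991 cont=44.7331 V=44.8991[EX]; j=1 S=129.4326 intr=14.5674 cont=20.2717 V=20.2717[hold]; j=2 S=169.0480 intr=0.0000 cont=4.4015 V=4.4015[hold]; j=3 S=220.7884 intr=0.0000 cont=0.0000 V=0.0000[hold]  S*(3)=99.1009
k=2: j=0 S=113.2559 intr=30.7441 cont=33.1067 V=33.1067[hold]; j=1 S=147.9200 intr=0.0000 cont=12.6932 V=12.6932[hold]; j=2 S=193.1937 intr=0.0000 cont=2.3026 V=2.3026[hold]  S*(2)=-
k=1: j=0 S=129.4326 intr=14.5674 cont=23.3418 V=23.3418[hold]; j=1 S=169.0480 intr=0.0000 cont=7.7327 V=7.7327[hold]  S*(1)=-
k=0: j=0 S=147.9200 intr=0.0000 cont=15.8799 V=15.8799[hold]  S*(0)=-

price = 15.8799
boundary = - - - 99.1009 86.7151 99.1009
tree:
15.8799
23.3418 7.7327
33.1067 12.6932 2.3026
44.8991 20.2717 4.4015 0.0000
57.2849 31.1194 8.4137 0.0000 0.0000
68.1228 44.8991 16.0833 0.0000 0.0000 0.0000
77.6061 57.2849 30.7441 0.0000 0.0000 0.0000 0.0000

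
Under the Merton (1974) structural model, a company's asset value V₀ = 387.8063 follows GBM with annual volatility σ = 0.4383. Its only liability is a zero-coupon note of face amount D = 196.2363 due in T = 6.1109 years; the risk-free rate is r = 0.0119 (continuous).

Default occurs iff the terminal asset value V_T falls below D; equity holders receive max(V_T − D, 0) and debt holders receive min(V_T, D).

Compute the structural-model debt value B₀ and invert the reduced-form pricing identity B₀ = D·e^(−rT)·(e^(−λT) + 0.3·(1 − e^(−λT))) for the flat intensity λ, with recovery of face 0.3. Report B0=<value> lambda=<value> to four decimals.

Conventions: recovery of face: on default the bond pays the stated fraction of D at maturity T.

Apply the equity-as-call identities (strike 196.2363, horizon 6.1109 years):
d₁ = [ln(V₀/D) + (r + σ²/2)T] / (σ√T)
   = [ln(387.8063/196.2363) + (0.0119 + 0.5·0.4383²)·6.1109] / (0.4383·√6.1109)
   = [0.681186 + 0.659693] / 1.083488 = 1.237558
d₂ = d₁ − σ√T = 1.237558 − 1.083488 = 0.154070
N(d₁) = 0.892060,  N(d₂) = 0.561223,  e^(−rT) = 0.929861
E₀ = V₀·N(d₁) − D·e^(−rT)·N(d₂)
   = 387.8063·0.892060 − 196.2363·0.929861·0.561223 = 243.538729
B₀ = V₀ − E₀ = 387.8063 − 243.538729 = 144.267571
e^(−λT) = (B₀·e^(rT)/D − 0.3)/(1 − 0.3) = (144.2676·1.075429/196.2363 − 0.3)/0.7 = 0.70089464
λ = −ln(0.70089464)/6.1109 = 0.058158

B0=144.2676 lambda=0.0582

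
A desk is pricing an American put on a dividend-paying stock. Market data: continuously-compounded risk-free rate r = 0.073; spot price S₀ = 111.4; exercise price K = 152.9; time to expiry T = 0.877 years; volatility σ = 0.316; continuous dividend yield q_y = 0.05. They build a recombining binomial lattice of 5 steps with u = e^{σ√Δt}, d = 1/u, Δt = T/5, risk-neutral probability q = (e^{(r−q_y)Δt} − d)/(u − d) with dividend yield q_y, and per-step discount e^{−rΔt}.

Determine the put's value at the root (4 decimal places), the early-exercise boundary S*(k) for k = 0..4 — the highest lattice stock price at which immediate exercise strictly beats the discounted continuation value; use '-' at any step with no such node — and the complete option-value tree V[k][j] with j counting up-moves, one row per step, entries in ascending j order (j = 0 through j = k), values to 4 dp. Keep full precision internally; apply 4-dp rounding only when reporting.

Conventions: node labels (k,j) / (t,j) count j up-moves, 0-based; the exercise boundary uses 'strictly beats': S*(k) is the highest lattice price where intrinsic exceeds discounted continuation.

price = 42.2845
boundary = - 97.5909 111.4000 97.5909 111.4000
tree:
42.2845
55.3091 29.4277
67.4065 41.5000 17.2501
78.0042 55.3091 27.4793 6.7263
87.2883 67.4065 41.5000 13.1573 0.0000
95.4215 78.0042 55.3091 25.7369 0.0000 0.0000

params: Δt=0.17540 u=1.14150 d=0.87604 q=0.48219 e^(-rΔt)=0.98728
t_5 payoffs: 95.4215 78.0042 55.3091 25.7369 0.0000 0.0000
t_4: node(4,0) S=65.6117 payoff=87.2883 vs cont=85.9159 → 87.2883 [stop]  node(4,1) S=85.4935 payoff=67.4065 vs cont=66.2077 → 67.4065 [stop]  node(4,2) S=111.4000 payoff=41.5000 vs cont=40.5274 → 41.5000 [stop]  node(4,3) S=145.1567 payoff=7.7433 vs cont=13.1573 → 13.1573 [wait]  node(4,4) S=189.1424 payoff=0.0000 vs cont=0.0000 → 0.0000 [wait]  ⇒ S*(4)=111.4000
t_3: node(3,0) S=74.8958 payoff=78.0042 vs cont=76.7129 → 78.0042 [stop]  node(3,1) S=97.5909 payoff=55.3091 vs cont=54.2160 → 55.3091 [stop]  node(3,2) S=127.1631 payoff=25.7369 vs cont=27.4793 → 27.4793 [wait]  node(3,3) S=165.6964 payoff=0.0000 vs cont=6.7263 → 6.7263 [wait]  ⇒ S*(3)=97.5909
t_2: node(2,0) S=85.4935 payoff=67.4065 vs cont=66.2077 → 67.4065 [stop]  node(2,1) S=111.4000 payoff=41.5000 vs cont=41.3569 → 41.5000 [stop]  node(2,2) S=145.1567 payoff=7.7433 vs cont=17.2501 → 17.2501 [wait]  ⇒ S*(2)=111.4000
t_1: node(1,0) S=97.5909 payoff=55.3091 vs cont=54.2160 → 55.3091 [stop]  node(1,1) S=127.1631 payoff=25.7369 vs cont=29.4277 → 29.4277 [wait]  ⇒ S*(1)=97.5909
t_0: node(0,0) S=111.4000 payoff=41.5000 vs cont=42.2845 → 42.2845 [wait]  ⇒ S*(0)=-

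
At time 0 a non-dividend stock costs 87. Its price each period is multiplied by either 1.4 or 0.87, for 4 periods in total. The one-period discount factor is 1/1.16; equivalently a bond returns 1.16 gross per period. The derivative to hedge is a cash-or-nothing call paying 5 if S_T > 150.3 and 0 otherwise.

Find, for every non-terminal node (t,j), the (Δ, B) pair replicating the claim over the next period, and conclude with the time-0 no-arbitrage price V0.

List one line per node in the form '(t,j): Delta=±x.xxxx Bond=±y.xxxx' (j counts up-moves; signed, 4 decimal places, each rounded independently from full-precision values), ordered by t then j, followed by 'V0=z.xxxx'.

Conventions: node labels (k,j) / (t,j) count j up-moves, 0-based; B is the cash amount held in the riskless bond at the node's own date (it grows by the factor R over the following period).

Since d<R<u, set p* = (R−d)/(u−d) = 0.5472; price each node as the discounted p*-expectation of its children.
At maturity the claim pays: V(4,0)=0.0000, V(4,1)=0.0000, V(4,2)=0.0000, V(4,3)=5.0000, V(4,4)=5.0000
Node (3,0) S=57.2898: V=(p*·0.0000+(1−p*)·0.0000)/1.16=0.0000; Δ=(0.0000−0.0000)/(80.2057−49.8421)=0.0000; B=V−Δ·S=0.0000
Node (3,1) S=92.1904: V=(p*·0.0000+(1−p*)·0.0000)/1.16=0.0000; Δ=(0.0000−0.0000)/(129.0666−80.2057)=0.0000; B=V−Δ·S=0.0000
Node (3,2) S=148.3524: V=(p*·5.0000+(1−p*)·0.0000)/1.16=2.3585; Δ=(5.0000−0.0000)/(207.6934−129.0666)=0.0636; B=V−Δ·S=-7.0755
Node (3,3) S=238.7280: V=(p*·5.0000+(1−p*)·5.0000)/1.16=4.3103; Δ=(5.0000−5.0000)/(334.2192−207.6934)=0.0000; B=V−Δ·S=4.3103
Node (2,0) S=65.8503: V=(p*·0.0000+(1−p*)·0.0000)/1.16=0.0000; Δ=(0.0000−0.0000)/(92.1904−57.2898)=0.0000; B=V−Δ·S=0.0000
Node (2,1) S=105.9660: V=(p*·2.3585+(1−p*)·0.0000)/1.16=1.1125; Δ=(2.3585−0.0000)/(148.3524−92.1904)=0.0420; B=V−Δ·S=-3.3375
Node (2,2) S=170.5200: V=(p*·4.3103+(1−p*)·2.3585)/1.16=2.9539; Δ=(4.3103−2.3585)/(238.7280−148.3524)=0.0216; B=V−Δ·S=-0.7289
Node (1,0) S=75.6900: V=(p*·1.1125+(1−p*)·0.0000)/1.16=0.5248; Δ=(1.1125−0.0000)/(105.9660−65.8503)=0.0277; B=V−Δ·S=-1.5743
Node (1,1) S=121.8000: V=(p*·2.9539+(1−p*)·1.1125)/1.16=1.8276; Δ=(2.9539−1.1125)/(170.5200−105.9660)=0.0285; B=V−Δ·S=-1.6467
Node (0,0) S=87.0000: V=(p*·1.8276+(1−p*)·0.5248)/1.16=1.0669; Δ=(1.8276−0.5248)/(121.8000−75.6900)=0.0283; B=V−Δ·S=-1.3913
Check: Δ(0,0)·S0 + B(0,0) = 1.0669 = V0.

(0,0): Delta=0.0283 Bond=-1.3913
(1,0): Delta=0.0277 Bond=-1.5743
(1,1): Delta=0.0285 Bond=-1.6467
(2,0): Delta=0.0000 Bond=0.0000
(2,1): Delta=0.0420 Bond=-3.3375
(2,2): Delta=0.0216 Bond=-0.7289
(3,0): Delta=0.0000 Bond=0.0000
(3,1): Delta=0.0000 Bond=0.0000
(3,2): Delta=0.0636 Bond=-7.0755
(3,3): Delta=0.0000 Bond=4.3103
V0=1.0669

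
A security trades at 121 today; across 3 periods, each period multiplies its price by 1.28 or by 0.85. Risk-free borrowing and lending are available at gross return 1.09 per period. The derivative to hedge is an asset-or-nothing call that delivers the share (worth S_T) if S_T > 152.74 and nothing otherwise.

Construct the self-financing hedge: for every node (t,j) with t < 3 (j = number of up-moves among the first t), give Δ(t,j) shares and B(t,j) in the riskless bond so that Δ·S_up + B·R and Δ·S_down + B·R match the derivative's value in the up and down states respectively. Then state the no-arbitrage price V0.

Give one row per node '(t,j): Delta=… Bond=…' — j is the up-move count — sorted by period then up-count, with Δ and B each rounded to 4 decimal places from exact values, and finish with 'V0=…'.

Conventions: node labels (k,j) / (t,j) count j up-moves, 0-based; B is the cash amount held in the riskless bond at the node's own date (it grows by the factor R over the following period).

(0,0): Delta=1.7741 Bond=-126.8683
(1,0): Delta=1.9510 Bond=-156.4820
(1,1): Delta=1.6811 Bond=-123.8816
(2,0): Delta=0.0000 Bond=0.0000
(2,1): Delta=2.9767 Bond=-305.5964
(2,2): Delta=1.0000 Bond=0.0000
V0=87.8018

Since d<R<u, set p* = (R−d)/(u−d) = 0.5581; price each node as the discounted p*-expectation of its children.
At maturity the claim pays: V(3,0)=0.0000, V(3,1)=0.0000, V(3,2)=168.5094, V(3,3)=253.7554
(2,0): S=87.4225. Δ = (V_up−V_dn)/(S_up−S_dn) = (0.0000−0.0000)/(111.9008−74.3091) = 0.0000. V = [p*·0.0000 + (1−p*)·0.0000]/1.09 = 0.0000. B = V − Δ·S = 0.0000.
(2,1): S=131.6480. Δ = (V_up−V_dn)/(S_up−S_dn) = (168.5094−0.0000)/(168.5094−111.9008) = 2.9767. V = [p*·168.5094 + (1−p*)·0.0000]/1.09 = 86.2860. B = V − Δ·S = -305.5964.
(2,2): S=198.2464. Δ = (V_up−V_dn)/(S_up−S_dn) = (253.7554−168.5094)/(253.7554−168.5094) = 1.0000. V = [p*·253.7554 + (1−p*)·168.5094]/1.09 = 198.2464. B = V − Δ·S = 0.0000.
(1,0): S=102.8500. Δ = (V_up−V_dn)/(S_up−S_dn) = (86.2860−0.0000)/(131.6480−87.4225) = 1.9510. V = [p*·86.2860 + (1−p*)·0.0000]/1.09 = 44.1832. B = V − Δ·S = -156.4820.
(1,1): S=154.8800. Δ = (V_up−V_dn)/(S_up−S_dn) = (198.2464−86.2860)/(198.2464−131.6480) = 1.6811. V = [p*·198.2464 + (1−p*)·86.2860]/1.09 = 136.4913. B = V − Δ·S = -123.8816.
(0,0): S=121.0000. Δ = (V_up−V_dn)/(S_up−S_dn) = (136.4913−44.1832)/(154.8800−102.8500) = 1.7741. V = [p*·136.4913 + (1−p*)·44.1832]/1.09 = 87.8018. B = V − Δ·S = -126.8683.
As a check, the time-0 holding Δ(0,0)·S0 + B(0,0) comes to 87.8018 — exactly V0.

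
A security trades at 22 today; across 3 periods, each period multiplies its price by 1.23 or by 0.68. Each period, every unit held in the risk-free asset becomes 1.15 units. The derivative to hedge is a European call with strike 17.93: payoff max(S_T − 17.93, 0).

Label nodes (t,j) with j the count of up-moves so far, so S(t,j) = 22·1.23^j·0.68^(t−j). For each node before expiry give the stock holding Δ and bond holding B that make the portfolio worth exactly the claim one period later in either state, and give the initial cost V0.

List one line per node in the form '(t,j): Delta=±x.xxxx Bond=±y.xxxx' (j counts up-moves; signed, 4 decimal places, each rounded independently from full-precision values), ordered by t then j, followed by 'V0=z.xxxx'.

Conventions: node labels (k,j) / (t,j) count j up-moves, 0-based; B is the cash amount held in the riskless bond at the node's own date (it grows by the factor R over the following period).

Since d<R<u, set p* = (R−d)/(u−d) = 0.8545; price each node as the discounted p*-expectation of its children.
At maturity the claim pays: V(3,0)=0.0000, V(3,1)=0.0000, V(3,2)=4.7030, V(3,3)=23.0091
Node (2,0) S=10.1728: V=(p*·0.0000+(1−p*)·0.0000)/1.15=0.0000; Δ=(0.0000−0.0000)/(12.5125−6.9175)=0.0000; B=V−Δ·S=0.0000
Node (2,1) S=18.4008: V=(p*·4.7030+(1−p*)·0.0000)/1.15=3.4947; Δ=(4.7030−0.0000)/(22.6330−12.5125)=0.4647; B=V−Δ·S=-5.0562
Node (2,2) S=33.2838: V=(p*·23.0091+(1−p*)·4.7030)/1.15=17.6925; Δ=(23.0091−4.7030)/(40.9391−22.6330)=1.0000; B=V−Δ·S=-15.5913
Node (1,0) S=14.9600: V=(p*·3.4947+(1−p*)·0.0000)/1.15=2.5969; Δ=(3.4947−0.0000)/(18.4008−10.1728)=0.4247; B=V−Δ·S=-3.7572
Node (1,1) S=27.0600: V=(p*·17.6925+(1−p*)·3.4947)/1.15=13.5890; Δ=(17.6925−3.4947)/(33.2838−18.4008)=0.9540; B=V−Δ·S=-12.2251
Node (0,0) S=22.0000: V=(p*·13.5890+(1−p*)·2.5969)/1.15=10.4262; Δ=(13.5890−2.5969)/(27.0600−14.9600)=0.9084; B=V−Δ·S=-9.5595
Check: Δ(0,0)·S0 + B(0,0) = 10.4262 = V0.

(0,0): Delta=0.9084 Bond=-9.5595
(1,0): Delta=0.4247 Bond=-3.7572
(1,1): Delta=0.9540 Bond=-12.2251
(2,0): Delta=0.0000 Bond=0.0000
(2,1): Delta=0.4647 Bond=-5.0562
(2,2): Delta=1.0000 Bond=-15.5913
V0=10.4262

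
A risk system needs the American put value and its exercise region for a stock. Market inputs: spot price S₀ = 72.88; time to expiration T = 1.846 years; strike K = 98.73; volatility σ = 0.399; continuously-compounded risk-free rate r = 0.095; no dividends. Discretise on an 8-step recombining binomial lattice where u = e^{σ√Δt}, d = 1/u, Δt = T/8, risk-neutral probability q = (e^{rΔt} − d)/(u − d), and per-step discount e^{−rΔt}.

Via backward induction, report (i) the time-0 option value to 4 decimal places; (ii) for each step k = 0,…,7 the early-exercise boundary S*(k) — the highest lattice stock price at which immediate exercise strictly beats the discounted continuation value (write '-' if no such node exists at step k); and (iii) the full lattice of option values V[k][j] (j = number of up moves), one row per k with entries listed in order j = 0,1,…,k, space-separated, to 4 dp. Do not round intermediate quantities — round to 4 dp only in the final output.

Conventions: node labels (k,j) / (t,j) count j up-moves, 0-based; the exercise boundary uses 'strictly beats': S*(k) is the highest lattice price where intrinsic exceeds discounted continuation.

params: Δt=0.23075 u=1.21127 d=0.82558 q=0.50969 e^(-rΔt)=0.97832
t_8 payoffs: 83.0012 75.6533 64.8728 49.0559 25.8500 0.0000 0.0000 0.0000 0.0000
t_7: node(7,0) S=19.0517 payoff=79.6783 vs cont=77.5376 → 79.6783 [stop]  node(7,1) S=27.9520 payoff=70.7780 vs cont=68.6373 → 70.7780 [stop]  node(7,2) S=41.0101 payoff=57.7199 vs cont=55.5792 → 57.7199 [stop]  node(7,3) S=60.1685 payoff=38.5615 vs cont=36.4208 → 38.5615 [stop]  node(7,4) S=88.2770 payoff=10.4530 vs cont=12.3996 → 12.3996 [wait]  node(7,5) S=129.5168 payoff=0.0000 vs cont=0.0000 → 0.0000 [wait]  node(7,6) S=190.0223 payoff=0.0000 vs cont=0.0000 → 0.0000 [wait]  node(7,7) S=278.7937 payoff=0.0000 vs cont=0.0000 → 0.0000 [wait]  ⇒ S*(7)=60.1685
t_6: node(6,0) S=23.0767 payoff=75.6533 vs cont=73.5126 → 75.6533 [stop]  node(6,1) S=33.8572 payoff=64.8728 vs cont=62.7320 → 64.8728 [stop]  node(6,2) S=49.6741 payoff=49.0559 vs cont=46.9152 → 49.0559 [stop]  node(6,3) S=72.8800 payoff=25.8500 vs cont=24.6799 → 25.8500 [stop]  node(6,4) S=106.9269 payoff=0.0000 vs cont=5.9478 → 5.9478 [wait]  node(6,5) S=156.8792 payoff=0.0000 vs cont=0.0000 → 0.0000 [wait]  node(6,6) S=230.1674 payoff=0.0000 vs cont=0.0000 → 0.0000 [wait]  ⇒ S*(6)=72.8800
t_5: node(5,0) S=27.9520 payoff=70.7780 vs cont=68.6373 → 70.7780 [stop]  node(5,1) S=41.0101 payoff=57.7199 vs cont=55.5792 → 57.7199 [stop]  node(5,2) S=60.1685 payoff=38.5615 vs cont=36.4208 → 38.5615 [stop]  node(5,3) S=88.2770 payoff=10.4530 vs cont=15.3654 → 15.3654 [wait]  node(5,4) S=129.5168 payoff=0.0000 vs cont=2.8530 → 2.8530 [wait]  node(5,5) S=190.0223 payoff=0.0000 vs cont=0.0000 → 0.0000 [wait]  ⇒ S*(5)=60.1685
t_4: node(4,0) S=33.8572 payoff=64.8728 vs cont=62.7320 → 64.8728 [stop]  node(4,1) S=49.6741 payoff=49.0559 vs cont=46.9152 → 49.0559 [stop]  node(4,2) S=72.8800 payoff=25.8500 vs cont=26.1588 → 26.1588 [wait]  node(4,3) S=106.9269 payoff=0.0000 vs cont=8.7930 → 8.7930 [wait]  node(4,4) S=156.8792 payoff=0.0000 vs cont=1.3685 → 1.3685 [wait]  ⇒ S*(4)=49.6741
t_3: node(3,0) S=41.0101 payoff=57.7199 vs cont=55.5792 → 57.7199 [stop]  node(3,1) S=60.1685 payoff=38.5615 vs cont=36.5747 → 38.5615 [stop]  node(3,2) S=88.2770 payoff=10.4530 vs cont=16.9323 → 16.9323 [wait]  node(3,3) S=129.5168 payoff=0.0000 vs cont=4.9002 → 4.9002 [wait]  ⇒ S*(3)=60.1685
t_2: node(2,0) S=49.6741 payoff=49.0559 vs cont=46.9152 → 49.0559 [stop]  node(2,1) S=72.8800 payoff=25.8500 vs cont=26.9401 → 26.9401 [wait]  node(2,2) S=106.9269 payoff=0.0000 vs cont=10.5654 → 10.5654 [wait]  ⇒ S*(2)=49.6741
t_1: node(1,0) S=60.1685 payoff=38.5615 vs cont=36.9643 → 38.5615 [stop]  node(1,1) S=88.2770 payoff=10.4530 vs cont=18.1908 → 18.1908 [wait]  ⇒ S*(1)=60.1685
t_0: node(0,0) S=72.8800 payoff=25.8500 vs cont=27.5677 → 27.5677 [wait]  ⇒ S*(0)=-

price = 27.5677
boundary = - 60.1685 49.6741 60.1685 49.6741 60.1685 72.8800 60.1685
tree:
27.5677
38.5615 18.1908
49.0559 26.9401 10.5654
57.7199 38.5615 16.9323 4.9002
64.8728 49.0559 26.1588 8.7930 1.3685
70.7780 57.7199 38.5615 15.3654 2.8530 0.0000
75.6533 64.8728 49.0559 25.8500 5.9478 0.0000 0.0000
79.6783 70.7780 57.7199 38.5615 12.3996 0.0000 0.0000 0.0000
83.0012 75.6533 64.8728 49.0559 25.8500 0.0000 0.0000 0.0000 0.0000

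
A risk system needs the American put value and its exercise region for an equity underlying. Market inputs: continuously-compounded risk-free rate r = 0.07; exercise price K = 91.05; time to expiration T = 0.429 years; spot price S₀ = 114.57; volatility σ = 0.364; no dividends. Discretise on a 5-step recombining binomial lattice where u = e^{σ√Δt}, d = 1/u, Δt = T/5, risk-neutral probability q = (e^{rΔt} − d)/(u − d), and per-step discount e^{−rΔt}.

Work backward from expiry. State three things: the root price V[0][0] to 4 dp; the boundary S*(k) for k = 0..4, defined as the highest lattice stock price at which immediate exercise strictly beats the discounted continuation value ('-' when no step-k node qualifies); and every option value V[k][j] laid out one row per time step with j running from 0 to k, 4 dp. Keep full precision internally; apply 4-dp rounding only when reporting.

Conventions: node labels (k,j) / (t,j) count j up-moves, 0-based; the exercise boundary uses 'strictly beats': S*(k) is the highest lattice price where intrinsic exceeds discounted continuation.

Δt=0.08580  u=1.11251  d=0.89887  q=0.50157  discount=0.99401
step 5 (expiry): payoffs max(K−S,0) = 23.8228 7.8438 0.0000 0.0000 0.0000 0.0000
step 4: (k=4,j=0): S=74.7912, K−S=16.2588, hold=15.7136 ⇒ V=16.2588 exercise | (k=4,j=1): S=92.5679, K−S=0.0000, hold=3.8862 ⇒ V=3.8862 continue | (k=4,j=2): S=114.5700, K−S=0.0000, hold=0.0000 ⇒ V=0.0000 continue | (k=4,j=3): S=141.8016, K−S=0.0000, hold=0.0000 ⇒ V=0.0000 continue | (k=4,j=4): S=175.5058, K−S=0.0000, hold=0.0000 ⇒ V=0.0000 continue  boundary S*=74.7912
step 3: (k=3,j=0): S=83.2062, K−S=7.8438, hold=9.9930 ⇒ V=9.9930 continue | (k=3,j=1): S=102.9831, K−S=0.0000, hold=1.9254 ⇒ V=1.9254 continue | (k=3,j=2): S=127.4606, K−S=0.0000, hold=0.0000 ⇒ V=0.0000 continue | (k=3,j=3): S=157.7562, K−S=0.0000, hold=0.0000 ⇒ V=0.0000 continue  boundary S*=-
step 2: (k=2,j=0): S=92.5679, K−S=0.0000, hold=5.9109 ⇒ V=5.9109 continue | (k=2,j=1): S=114.5700, K−S=0.0000, hold=0.9540 ⇒ V=0.9540 continue | (k=2,j=2): S=141.8016, K−S=0.0000, hold=0.0000 ⇒ V=0.0000 continue  boundary S*=-
step 1: (k=1,j=0): S=102.9831, K−S=0.0000, hold=3.4042 ⇒ V=3.4042 continue | (k=1,j=1): S=127.4606, K−S=0.0000, hold=0.4726 ⇒ V=0.4726 continue  boundary S*=-
step 0: (k=0,j=0): S=114.5700, K−S=0.0000, hold=1.9222 ⇒ V=1.9222 continue  boundary S*=-

price = 1.9222
boundary = - - - - 74.7912
tree:
1.9222
3.4042 0.4726
5.9109 0.9540 0.0000
9.9930 1.9254 0.0000 0.0000
16.2588 3.8862 0.0000 0.0000 0.0000
23.8228 7.8438 0.0000 0.0000 0.0000 0.0000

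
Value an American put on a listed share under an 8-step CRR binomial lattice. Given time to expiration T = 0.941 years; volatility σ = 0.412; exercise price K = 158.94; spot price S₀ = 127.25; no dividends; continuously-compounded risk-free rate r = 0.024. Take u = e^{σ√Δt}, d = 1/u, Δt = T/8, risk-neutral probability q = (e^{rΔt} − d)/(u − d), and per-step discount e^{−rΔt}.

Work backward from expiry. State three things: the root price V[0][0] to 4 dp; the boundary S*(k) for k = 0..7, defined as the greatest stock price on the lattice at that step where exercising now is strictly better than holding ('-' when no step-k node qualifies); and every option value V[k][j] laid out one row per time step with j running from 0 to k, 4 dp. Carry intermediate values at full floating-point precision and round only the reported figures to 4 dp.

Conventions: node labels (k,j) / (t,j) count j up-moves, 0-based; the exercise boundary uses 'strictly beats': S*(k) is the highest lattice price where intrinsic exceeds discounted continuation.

Δt=0.11762, u=1.15177, d=0.86823, q=0.47470, disc=e^(-rΔt)=0.99718
k=8 terminal: V=max(K-S,0) → 117.8510 104.4322 86.6311 63.0165 31.6900 0.0000 0.0000 0.0000 0.0000
k=7: j=0 S=47.3252 intr=111.6148 cont=111.1668 V=111.6148[EX]; j=1 S=62.7806 intr=96.1594 cont=95.7114 V=96.1594[EX]; j=2 S=83.2834 intr=75.6566 cont=75.2086 V=75.6566[EX]; j=3 S=110.4819 intr=48.4581 cont=48.0100 V=48.4581[EX]; j=4 S=146.5630 intr=12.3770 cont=16.5997 V=16.5997[hold]; j=5 S=194.4273 intr=0.0000 cont=0.0000 V=0.0000[hold]; j=6 S=257.9231 intr=0.0000 cont=0.0000 V=0.0000[hold]; j=7 S=342.1553 intr=0.0000 cont=0.0000 V=0.0000[hold]  S*(7)=110.4819
k=6: j=0 S=54.5078 intr=104.4322 cont=103.9841 V=104.4322[EX]; j=1 S=72.3089 intr=86.6311 cont=86.1830 V=86.6311[EX]; j=2 S=95.9235 intr=63.0165 cont=62.5685 V=63.0165[EX]; j=3 S=127.2500 intr=31.6900 cont=33.2408 V=33.2408[hold]; j=4 S=168.8071 intr=0.0000 cont=8.6952 V=8.6952[hold]; j=5 S=223.9359 intr=0.0000 cont=0.0000 V=0.0000[hold]; j=6 S=297.0686 intr=0.0000 cont=0.0000 V=0.0000[hold]  S*(6)=95.9235
k=5: j=0 S=62.7806 intr=96.1594 cont=95.7114 V=96.1594[EX]; j=1 S=83.2834 intr=75.6566 cont=75.2086 V=75.6566[EX]; j=2 S=110.4819 intr=48.4581 cont=48.7441 V=48.7441[hold]; j=3 S=146.5630 intr=12.3770 cont=21.5281 V=21.5281[hold]; j=4 S=194.4273 intr=0.0000 cont=4.5547 V=4.5547[hold]; j=5 S=257.9231 intr=0.0000 cont=0.0000 V=0.0000[hold]  S*(5)=83.2834
k=4: j=0 S=72.3089 intr=86.6311 cont=86.1830 V=86.6311[EX]; j=1 S=95.9235 intr=63.0165 cont=62.7039 V=63.0165[EX]; j=2 S=127.2500 intr=31.6900 cont=35.7236 V=35.7236[hold]; j=3 S=168.8071 intr=0.0000 cont=13.4328 V=13.4328[hold]; j=4 S=223.9359 intr=0.0000 cont=2.3858 V=2.3858[hold]  S*(4)=95.9235
k=3: j=0 S=83.2834 intr=75.6566 cont=75.2086 V=75.6566[EX]; j=1 S=110.4819 intr=48.4581 cont=49.9194 V=49.9194[hold]; j=2 S=146.5630 intr=12.3770 cont=25.0712 V=25.0712[hold]; j=3 S=194.4273 intr=0.0000 cont=8.1657 V=8.1657[hold]  S*(3)=83.2834
k=2: j=0 S=95.9235 intr=63.0165 cont=63.2602 V=63.2602[hold]; j=1 S=127.2500 intr=31.6900 cont=38.0164 V=38.0164[hold]; j=2 S=168.8071 intr=0.0000 cont=16.9980 V=16.9980[hold]  S*(2)=-
k=1: j=0 S=110.4819 intr=48.4581 cont=51.1323 V=51.1323[hold]; j=1 S=146.5630 intr=12.3770 cont=27.9598 V=27.9598[hold]  S*(1)=-
k=0: j=0 S=127.2500 intr=31.6900 cont=40.0191 V=40.0191[hold]  S*(0)=-

price = 40.0191
boundary = - - - 83.2834 95.9235 83.2834 95.9235 110.4819
tree:
40.0191
51.1323 27.9598
63.2602 38.0164 16.9980
75.6566 49.9194 25.0712 8.1657
86.6311 63.0165 35.7236 13.4328 2.3858
96.1594 75.6566 48.7441 21.5281 4.5547 0.0000
104.4322 86.6311 63.0165 33.2408 8.6952 0.0000 0.0000
111.6148 96.1594 75.6566 48.4581 16.5997 0.0000 0.0000 0.0000
117.8510 104.4322 86.6311 63.0165 31.6900 0.0000 0.0000 0.0000 0.0000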